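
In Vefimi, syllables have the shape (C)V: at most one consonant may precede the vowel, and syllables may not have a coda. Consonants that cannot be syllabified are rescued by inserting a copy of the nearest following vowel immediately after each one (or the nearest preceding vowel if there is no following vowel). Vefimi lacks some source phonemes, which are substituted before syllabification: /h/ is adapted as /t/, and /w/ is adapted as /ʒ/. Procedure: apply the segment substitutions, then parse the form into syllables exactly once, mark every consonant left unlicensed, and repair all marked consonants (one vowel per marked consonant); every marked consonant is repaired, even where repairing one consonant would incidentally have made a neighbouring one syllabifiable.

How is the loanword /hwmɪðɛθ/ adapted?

tɪʒɪmɪðɛθɛ

Substitution: /h/ → /t/, /w/ → /ʒ/, giving /tʒmɪðɛθ/.
Under (C)V, the unsyllabifiable consonants are /t/, /ʒ/, /θ/ (no codas are permitted; onsets are limited to one consonant).
Inserting the epenthetic vowel yields /t/ → /tɪ/, /ʒ/ → /ʒɪ/, /θ/ → /θɛ/.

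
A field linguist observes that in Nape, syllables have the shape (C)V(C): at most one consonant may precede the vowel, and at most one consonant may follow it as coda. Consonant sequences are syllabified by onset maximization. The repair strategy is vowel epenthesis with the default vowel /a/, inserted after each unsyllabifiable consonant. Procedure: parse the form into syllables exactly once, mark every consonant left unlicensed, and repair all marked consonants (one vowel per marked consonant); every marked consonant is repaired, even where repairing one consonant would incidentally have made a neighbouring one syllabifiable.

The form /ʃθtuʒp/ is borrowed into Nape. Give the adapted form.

ʃaθatuʒpa

Syllabifying with onset maximization leaves /ʃ/, /θ/, /p/ stranded (at most one coda consonant is licensed; onsets are limited to one consonant).
Each unlicensed consonant becomes the onset of a new syllable: /ʃ/ → /ʃa/, /θ/ → /θa/, /p/ → /pa/.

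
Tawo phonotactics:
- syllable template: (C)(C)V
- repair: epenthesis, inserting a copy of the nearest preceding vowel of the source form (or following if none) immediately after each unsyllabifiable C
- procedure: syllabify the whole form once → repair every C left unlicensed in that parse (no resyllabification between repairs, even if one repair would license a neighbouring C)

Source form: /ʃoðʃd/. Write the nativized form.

ʃoðoʃodo

Syllabifying with onset maximization leaves /ð/, /ʃ/, /d/ stranded (no codas are permitted; onsets may contain at most 2 consonants).
Each unlicensed consonant becomes the onset of a new syllable: /ð/ → /ðo/, /ʃ/ → /ʃo/, /d/ → /do/.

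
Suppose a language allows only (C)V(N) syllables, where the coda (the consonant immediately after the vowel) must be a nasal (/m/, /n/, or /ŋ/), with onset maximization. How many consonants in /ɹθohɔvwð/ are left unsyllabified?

4

The consonants /ɹ/, /v/, /w/, /ð/ cannot be parsed into a legal (C)V(N) syllable (only a nasal (/m/, /n/, or /ŋ/) is licensed in coda position; onsets are limited to one consonant).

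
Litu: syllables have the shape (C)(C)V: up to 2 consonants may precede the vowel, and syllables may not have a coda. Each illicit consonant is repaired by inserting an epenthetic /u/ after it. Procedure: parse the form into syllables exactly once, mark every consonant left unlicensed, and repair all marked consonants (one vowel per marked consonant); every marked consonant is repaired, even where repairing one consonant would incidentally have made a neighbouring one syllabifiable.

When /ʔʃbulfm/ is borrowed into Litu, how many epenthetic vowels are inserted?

4

The unsyllabifiable consonants are /ʔ/, /l/, /f/, /m/; each receives one epenthetic vowel.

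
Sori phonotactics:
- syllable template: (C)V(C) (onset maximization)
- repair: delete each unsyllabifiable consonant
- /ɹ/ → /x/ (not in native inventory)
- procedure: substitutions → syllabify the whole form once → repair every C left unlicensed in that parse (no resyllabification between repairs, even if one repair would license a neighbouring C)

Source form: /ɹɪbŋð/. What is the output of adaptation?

xɪb

Substitution: /ɹ/ → /x/, giving /xɪbŋð/.
The consonants /ŋ/, /ð/ cannot be parsed into a legal (C)V(C) syllable (at most one coda consonant is licensed; onsets are limited to one consonant).
Deleting the stranded consonants removes /ŋ/, /ð/.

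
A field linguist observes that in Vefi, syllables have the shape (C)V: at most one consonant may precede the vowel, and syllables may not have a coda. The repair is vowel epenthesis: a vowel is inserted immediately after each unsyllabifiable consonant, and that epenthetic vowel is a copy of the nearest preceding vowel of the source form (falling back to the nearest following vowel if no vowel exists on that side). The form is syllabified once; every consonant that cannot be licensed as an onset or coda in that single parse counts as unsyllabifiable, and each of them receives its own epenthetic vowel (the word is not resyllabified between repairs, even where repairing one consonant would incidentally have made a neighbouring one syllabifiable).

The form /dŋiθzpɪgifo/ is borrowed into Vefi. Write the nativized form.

Syllabifying with onset maximization leaves /d/, /θ/, /z/ stranded (no codas are permitted; onsets are limited to one consonant).
Epenthesis after each stranded consonant: /d/ → /di/, /θ/ → /θi/, /z/ → /zi/.

diŋiθizipɪgifo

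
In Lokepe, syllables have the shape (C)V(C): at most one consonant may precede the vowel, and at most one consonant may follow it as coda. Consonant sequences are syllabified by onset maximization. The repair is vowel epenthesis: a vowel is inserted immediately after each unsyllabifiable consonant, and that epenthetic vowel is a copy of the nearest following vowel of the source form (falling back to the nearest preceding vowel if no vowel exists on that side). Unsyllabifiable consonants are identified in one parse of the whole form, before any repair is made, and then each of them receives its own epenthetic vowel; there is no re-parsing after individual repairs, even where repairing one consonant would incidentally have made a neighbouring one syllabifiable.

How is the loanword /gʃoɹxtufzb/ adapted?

goʃoɹxutufzubu

The consonants /g/, /x/, /z/, /b/ cannot be parsed into a legal (C)V(C) syllable (at most one coda consonant is licensed; onsets are limited to one consonant).
Inserting the epenthetic vowel yields /g/ → /go/, /x/ → /xu/, /z/ → /zu/, /b/ → /bu/.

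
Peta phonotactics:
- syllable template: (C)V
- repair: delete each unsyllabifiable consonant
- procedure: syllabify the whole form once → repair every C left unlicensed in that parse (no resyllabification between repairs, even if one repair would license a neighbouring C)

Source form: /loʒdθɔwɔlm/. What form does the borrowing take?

The consonants /ʒ/, /d/, /l/, /m/ cannot be parsed into a legal (C)V syllable (no codas are permitted; onsets are limited to one consonant).
Each unlicensed consonant is deleted: /ʒ/, /d/, /l/, /m/.

loθɔwɔ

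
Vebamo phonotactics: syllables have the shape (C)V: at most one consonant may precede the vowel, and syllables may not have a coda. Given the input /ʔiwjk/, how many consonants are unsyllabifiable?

Under (C)V, the unsyllabifiable consonants are /w/, /j/, /k/ (no codas are permitted; onsets are limited to one consonant).

3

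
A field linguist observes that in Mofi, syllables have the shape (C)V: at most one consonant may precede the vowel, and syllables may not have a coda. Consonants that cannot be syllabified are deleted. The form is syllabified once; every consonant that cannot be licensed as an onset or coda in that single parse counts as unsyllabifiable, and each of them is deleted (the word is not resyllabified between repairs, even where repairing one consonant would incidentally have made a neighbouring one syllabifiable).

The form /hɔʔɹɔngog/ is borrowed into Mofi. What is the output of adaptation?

hɔɹɔgo

Syllabifying with onset maximization leaves /ʔ/, /n/, /g/ stranded (no codas are permitted; onsets are limited to one consonant).
Deletion applies to /ʔ/, /n/, /g/.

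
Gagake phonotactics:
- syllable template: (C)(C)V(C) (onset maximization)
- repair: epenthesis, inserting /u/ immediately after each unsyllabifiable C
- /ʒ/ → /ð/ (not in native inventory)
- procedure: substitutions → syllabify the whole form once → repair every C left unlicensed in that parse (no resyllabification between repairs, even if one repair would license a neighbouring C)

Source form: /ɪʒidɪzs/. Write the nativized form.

ɪðidɪzsu

Substitution: /ʒ/ → /ð/, giving /ɪðidɪzs/.
Syllabifying with onset maximization leaves /s/ stranded (at most one coda consonant is licensed; onsets may contain at most 2 consonants).
Inserting the epenthetic vowel yields /s/ → /su/.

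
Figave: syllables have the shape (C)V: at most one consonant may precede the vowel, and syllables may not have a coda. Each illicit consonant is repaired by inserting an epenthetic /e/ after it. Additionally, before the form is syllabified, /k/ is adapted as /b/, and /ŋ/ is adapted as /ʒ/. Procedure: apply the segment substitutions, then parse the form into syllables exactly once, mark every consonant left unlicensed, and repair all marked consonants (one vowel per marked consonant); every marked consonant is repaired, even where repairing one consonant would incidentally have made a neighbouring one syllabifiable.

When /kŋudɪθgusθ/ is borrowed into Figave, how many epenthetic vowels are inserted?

4

After substitution the input is /bʒudɪθgusθ/.
The unsyllabifiable consonants are /b/, /θ/, /s/, /θ/; each receives one epenthetic vowel.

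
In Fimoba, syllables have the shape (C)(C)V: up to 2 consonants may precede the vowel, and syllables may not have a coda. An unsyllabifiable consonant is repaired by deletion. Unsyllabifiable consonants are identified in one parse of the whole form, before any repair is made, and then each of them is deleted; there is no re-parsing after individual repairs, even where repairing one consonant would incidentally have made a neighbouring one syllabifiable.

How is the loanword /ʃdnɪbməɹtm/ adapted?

The consonants /ʃ/, /ɹ/, /t/, /m/ cannot be parsed into a legal (C)(C)V syllable (no codas are permitted; onsets may contain at most 2 consonants).
Deleting the stranded consonants removes /ʃ/, /ɹ/, /t/, /m/.

dnɪbmə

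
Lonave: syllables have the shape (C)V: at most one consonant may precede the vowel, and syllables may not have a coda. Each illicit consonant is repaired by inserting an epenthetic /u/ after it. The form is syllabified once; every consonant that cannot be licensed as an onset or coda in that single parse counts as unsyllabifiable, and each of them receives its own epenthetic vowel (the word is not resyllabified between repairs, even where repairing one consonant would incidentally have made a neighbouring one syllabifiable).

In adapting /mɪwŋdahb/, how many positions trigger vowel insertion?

4

The unsyllabifiable consonants are /w/, /ŋ/, /h/, /b/; each receives one epenthetic vowel.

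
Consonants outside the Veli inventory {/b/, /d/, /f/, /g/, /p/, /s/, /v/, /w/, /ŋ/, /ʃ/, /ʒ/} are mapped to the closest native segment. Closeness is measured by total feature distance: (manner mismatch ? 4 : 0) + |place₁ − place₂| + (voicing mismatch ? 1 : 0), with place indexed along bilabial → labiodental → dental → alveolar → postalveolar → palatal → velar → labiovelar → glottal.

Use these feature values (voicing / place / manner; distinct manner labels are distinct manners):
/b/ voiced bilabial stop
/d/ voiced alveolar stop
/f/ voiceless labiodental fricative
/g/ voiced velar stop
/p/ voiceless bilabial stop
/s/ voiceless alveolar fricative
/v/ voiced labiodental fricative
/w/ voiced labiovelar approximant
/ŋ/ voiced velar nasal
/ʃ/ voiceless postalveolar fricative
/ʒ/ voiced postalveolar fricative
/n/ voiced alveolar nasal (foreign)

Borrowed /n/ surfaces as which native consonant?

ŋ

/ŋ/ is closest: same manner (nasal), place distance 3 (alveolar→velar), same voicing; total 3. Next closest is /d/ at distance 4.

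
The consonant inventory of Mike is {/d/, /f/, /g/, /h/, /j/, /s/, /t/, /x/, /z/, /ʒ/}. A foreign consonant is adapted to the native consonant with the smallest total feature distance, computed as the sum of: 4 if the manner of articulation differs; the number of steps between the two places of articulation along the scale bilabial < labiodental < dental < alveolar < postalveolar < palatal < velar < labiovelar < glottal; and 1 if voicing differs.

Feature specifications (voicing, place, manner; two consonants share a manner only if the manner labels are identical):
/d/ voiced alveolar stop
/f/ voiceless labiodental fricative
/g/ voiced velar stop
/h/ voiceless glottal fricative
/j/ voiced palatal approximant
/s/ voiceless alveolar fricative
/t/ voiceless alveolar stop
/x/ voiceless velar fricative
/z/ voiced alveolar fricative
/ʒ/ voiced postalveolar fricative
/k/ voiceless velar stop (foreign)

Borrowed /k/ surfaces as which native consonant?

g

/g/ is closest: same manner (stop), place distance 0 (velar→velar), voicing differs (+1); total 1. Next closest is /t/ at distance 3.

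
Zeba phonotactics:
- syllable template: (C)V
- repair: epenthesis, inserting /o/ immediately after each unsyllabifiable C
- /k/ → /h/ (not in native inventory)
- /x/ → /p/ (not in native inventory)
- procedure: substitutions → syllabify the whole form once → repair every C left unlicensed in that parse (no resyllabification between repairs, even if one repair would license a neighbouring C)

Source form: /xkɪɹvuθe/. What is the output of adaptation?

pohɪɹovuθe

Substitution: /x/ → /p/, /k/ → /h/, giving /phɪɹvuθe/.
Syllabifying with onset maximization leaves /p/, /ɹ/ stranded (no codas are permitted; onsets are limited to one consonant).
Epenthesis after each stranded consonant: /p/ → /po/, /ɹ/ → /ɹo/.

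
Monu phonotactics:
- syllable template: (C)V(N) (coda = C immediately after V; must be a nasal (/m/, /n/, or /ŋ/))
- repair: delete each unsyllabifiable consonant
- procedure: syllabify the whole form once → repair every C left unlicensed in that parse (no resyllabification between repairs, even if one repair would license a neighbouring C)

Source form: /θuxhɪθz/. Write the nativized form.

θuhɪ

The consonants /x/, /θ/, /z/ cannot be parsed into a legal (C)V(N) syllable (only a nasal (/m/, /n/, or /ŋ/) is licensed in coda position; onsets are limited to one consonant).
Deleting the stranded consonants removes /x/, /θ/, /z/.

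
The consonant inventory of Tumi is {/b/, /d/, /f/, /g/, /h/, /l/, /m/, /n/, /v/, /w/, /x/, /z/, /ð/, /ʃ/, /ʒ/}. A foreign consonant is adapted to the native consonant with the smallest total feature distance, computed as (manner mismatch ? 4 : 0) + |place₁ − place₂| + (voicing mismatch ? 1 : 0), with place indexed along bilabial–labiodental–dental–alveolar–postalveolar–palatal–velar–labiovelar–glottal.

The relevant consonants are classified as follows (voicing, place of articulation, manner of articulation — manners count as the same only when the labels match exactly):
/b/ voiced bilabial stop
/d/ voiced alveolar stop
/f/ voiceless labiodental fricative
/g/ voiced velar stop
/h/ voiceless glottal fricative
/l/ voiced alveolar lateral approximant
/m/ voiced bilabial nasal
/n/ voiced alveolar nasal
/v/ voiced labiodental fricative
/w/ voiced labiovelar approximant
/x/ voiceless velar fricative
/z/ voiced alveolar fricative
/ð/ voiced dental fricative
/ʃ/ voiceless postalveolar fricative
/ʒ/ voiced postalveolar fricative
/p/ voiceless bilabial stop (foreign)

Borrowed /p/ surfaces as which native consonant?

/b/ is closest: same manner (stop), place distance 0 (bilabial→bilabial), voicing differs (+1); total 1. Next closest is /d/ at distance 4.

b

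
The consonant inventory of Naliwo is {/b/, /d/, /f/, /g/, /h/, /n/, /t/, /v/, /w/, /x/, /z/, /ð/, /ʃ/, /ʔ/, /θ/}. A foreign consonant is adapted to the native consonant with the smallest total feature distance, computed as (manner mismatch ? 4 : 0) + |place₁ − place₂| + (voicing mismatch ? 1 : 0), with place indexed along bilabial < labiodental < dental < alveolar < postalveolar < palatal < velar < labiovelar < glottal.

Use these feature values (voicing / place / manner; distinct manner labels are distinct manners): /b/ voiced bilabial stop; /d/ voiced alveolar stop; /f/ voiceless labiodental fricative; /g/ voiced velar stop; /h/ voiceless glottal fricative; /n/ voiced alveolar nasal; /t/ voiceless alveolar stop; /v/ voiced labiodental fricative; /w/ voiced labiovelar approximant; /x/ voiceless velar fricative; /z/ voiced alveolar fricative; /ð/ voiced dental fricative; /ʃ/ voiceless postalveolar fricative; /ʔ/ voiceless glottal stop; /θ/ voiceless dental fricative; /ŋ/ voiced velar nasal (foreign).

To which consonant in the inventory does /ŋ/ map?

/n/ is closest: same manner (nasal), place distance 3 (velar→alveolar), same voicing; total 3. Next closest is /g/ at distance 4.

n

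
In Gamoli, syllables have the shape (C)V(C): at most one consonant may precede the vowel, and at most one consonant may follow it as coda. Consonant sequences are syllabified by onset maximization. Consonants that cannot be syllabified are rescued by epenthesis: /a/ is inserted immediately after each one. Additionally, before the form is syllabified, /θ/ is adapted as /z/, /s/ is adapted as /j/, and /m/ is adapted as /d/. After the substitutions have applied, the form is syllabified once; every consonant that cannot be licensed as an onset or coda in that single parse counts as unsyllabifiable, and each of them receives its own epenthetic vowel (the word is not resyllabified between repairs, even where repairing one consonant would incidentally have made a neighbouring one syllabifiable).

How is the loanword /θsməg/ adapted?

zajadəg

Substitution: /θ/ → /z/, /s/ → /j/, /m/ → /d/, giving /zjdəg/.
Under (C)V(C), the unsyllabifiable consonants are /z/, /j/ (at most one coda consonant is licensed; onsets are limited to one consonant).
Each unlicensed consonant becomes the onset of a new syllable: /z/ → /za/, /j/ → /ja/.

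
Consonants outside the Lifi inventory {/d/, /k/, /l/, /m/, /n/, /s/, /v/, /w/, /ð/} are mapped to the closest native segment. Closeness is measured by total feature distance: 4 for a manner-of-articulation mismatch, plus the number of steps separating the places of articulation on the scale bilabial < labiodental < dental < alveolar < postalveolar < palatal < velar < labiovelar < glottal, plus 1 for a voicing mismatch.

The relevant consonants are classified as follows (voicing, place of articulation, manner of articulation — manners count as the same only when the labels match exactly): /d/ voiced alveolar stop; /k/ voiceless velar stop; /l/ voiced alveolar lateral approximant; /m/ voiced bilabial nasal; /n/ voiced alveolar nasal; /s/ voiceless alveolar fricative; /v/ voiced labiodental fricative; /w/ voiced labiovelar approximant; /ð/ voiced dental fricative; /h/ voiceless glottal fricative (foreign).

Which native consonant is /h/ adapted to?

s

/s/ is closest: same manner (fricative), place distance 5 (glottal→alveolar), same voicing; total 5. Next closest is /k/ at distance 6.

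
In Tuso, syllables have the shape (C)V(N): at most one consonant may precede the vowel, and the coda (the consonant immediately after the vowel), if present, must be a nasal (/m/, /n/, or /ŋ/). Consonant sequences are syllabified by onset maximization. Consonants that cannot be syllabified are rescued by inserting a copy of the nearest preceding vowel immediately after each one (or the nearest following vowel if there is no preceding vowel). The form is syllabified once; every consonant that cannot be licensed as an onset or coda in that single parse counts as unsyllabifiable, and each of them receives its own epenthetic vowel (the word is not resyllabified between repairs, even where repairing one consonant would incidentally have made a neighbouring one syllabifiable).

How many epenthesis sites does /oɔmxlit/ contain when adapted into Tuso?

The unsyllabifiable consonants are /x/, /t/; each receives one epenthetic vowel.

2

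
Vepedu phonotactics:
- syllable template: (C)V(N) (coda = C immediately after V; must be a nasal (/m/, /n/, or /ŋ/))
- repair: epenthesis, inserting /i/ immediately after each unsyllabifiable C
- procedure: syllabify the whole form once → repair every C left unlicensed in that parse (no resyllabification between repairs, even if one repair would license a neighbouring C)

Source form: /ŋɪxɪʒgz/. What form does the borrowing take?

Under (C)V(N), the unsyllabifiable consonants are /ʒ/, /g/, /z/ (only a nasal (/m/, /n/, or /ŋ/) is licensed in coda position; onsets are limited to one consonant).
Epenthesis after each stranded consonant: /ʒ/ → /ʒi/, /g/ → /gi/, /z/ → /zi/.

ŋɪxɪʒigizi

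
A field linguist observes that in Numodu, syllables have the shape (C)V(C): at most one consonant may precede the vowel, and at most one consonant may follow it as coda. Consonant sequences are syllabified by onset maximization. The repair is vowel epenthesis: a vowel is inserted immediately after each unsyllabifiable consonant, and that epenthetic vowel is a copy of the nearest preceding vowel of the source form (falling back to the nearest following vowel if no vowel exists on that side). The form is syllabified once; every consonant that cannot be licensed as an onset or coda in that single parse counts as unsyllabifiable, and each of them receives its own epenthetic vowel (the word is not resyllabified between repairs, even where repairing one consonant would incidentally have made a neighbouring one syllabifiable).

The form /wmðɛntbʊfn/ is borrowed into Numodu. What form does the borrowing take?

Under (C)V(C), the unsyllabifiable consonants are /w/, /m/, /t/, /n/ (at most one coda consonant is licensed; onsets are limited to one consonant).
Inserting the epenthetic vowel yields /w/ → /wɛ/, /m/ → /mɛ/, /t/ → /tɛ/, /n/ → /nʊ/.

wɛmɛðɛntɛbʊfnʊ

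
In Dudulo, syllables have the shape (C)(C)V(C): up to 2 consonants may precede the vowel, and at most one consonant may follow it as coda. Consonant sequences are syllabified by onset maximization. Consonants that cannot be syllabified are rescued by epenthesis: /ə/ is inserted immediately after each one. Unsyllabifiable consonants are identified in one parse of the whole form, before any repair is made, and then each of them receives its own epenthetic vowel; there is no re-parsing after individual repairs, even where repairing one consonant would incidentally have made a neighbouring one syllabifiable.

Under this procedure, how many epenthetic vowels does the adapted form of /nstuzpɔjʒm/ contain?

The unsyllabifiable consonants are /n/, /ʒ/, /m/; each receives one epenthetic vowel.

3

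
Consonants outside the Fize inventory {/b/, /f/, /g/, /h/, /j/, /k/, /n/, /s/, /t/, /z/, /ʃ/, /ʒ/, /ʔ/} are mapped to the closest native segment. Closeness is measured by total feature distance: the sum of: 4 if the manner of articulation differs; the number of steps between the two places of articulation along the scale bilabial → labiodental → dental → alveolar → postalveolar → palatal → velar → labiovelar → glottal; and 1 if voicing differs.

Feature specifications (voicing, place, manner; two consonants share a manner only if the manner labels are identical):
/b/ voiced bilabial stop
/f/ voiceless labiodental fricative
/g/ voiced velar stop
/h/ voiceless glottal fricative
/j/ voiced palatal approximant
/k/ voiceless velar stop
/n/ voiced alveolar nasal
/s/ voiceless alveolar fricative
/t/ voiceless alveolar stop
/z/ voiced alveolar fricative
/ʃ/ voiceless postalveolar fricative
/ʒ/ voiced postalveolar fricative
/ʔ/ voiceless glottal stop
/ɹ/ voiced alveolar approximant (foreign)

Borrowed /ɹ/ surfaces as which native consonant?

/j/ is closest: same manner (approximant), place distance 2 (alveolar→palatal), same voicing; total 2. Next closest is /n/ at distance 4.

j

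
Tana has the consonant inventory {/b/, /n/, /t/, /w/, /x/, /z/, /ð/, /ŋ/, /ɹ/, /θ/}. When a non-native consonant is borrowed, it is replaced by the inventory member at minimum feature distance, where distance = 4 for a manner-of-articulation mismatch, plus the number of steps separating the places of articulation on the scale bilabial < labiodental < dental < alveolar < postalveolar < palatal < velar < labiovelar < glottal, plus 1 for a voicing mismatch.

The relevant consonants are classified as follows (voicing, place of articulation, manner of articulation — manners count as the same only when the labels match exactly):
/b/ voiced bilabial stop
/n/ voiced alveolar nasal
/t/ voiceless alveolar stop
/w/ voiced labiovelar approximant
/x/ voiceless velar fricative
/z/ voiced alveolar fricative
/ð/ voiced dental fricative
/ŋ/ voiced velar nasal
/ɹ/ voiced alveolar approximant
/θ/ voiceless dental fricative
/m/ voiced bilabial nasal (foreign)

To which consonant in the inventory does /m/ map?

n

/n/ is closest: same manner (nasal), place distance 3 (bilabial→alveolar), same voicing; total 3. Next closest is /b/ at distance 4.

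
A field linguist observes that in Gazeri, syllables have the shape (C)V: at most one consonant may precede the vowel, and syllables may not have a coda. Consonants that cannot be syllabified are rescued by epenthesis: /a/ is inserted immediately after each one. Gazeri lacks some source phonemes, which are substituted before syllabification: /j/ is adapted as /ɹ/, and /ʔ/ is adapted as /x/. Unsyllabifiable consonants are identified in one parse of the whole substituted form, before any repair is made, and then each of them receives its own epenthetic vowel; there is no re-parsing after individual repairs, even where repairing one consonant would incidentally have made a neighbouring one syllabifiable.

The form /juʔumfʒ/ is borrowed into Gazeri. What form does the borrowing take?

Substitution: /j/ → /ɹ/, /ʔ/ → /x/, giving /ɹuxumfʒ/.
Under (C)V, the unsyllabifiable consonants are /m/, /f/, /ʒ/ (no codas are permitted; onsets are limited to one consonant).
Epenthesis after each stranded consonant: /m/ → /ma/, /f/ → /fa/, /ʒ/ → /ʒa/.

ɹuxumafaʒa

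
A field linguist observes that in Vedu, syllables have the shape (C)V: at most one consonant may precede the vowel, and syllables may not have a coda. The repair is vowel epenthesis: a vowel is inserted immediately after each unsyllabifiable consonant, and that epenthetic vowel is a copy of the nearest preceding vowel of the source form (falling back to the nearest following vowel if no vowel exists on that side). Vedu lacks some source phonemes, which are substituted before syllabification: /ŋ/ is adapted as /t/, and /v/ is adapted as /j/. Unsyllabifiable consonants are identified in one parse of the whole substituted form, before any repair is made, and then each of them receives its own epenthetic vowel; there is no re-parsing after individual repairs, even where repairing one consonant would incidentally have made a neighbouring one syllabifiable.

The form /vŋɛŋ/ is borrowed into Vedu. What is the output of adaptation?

jɛtɛtɛ

Substitution: /v/ → /j/, /ŋ/ → /t/, giving /jtɛt/.
The consonants /j/, /t/ cannot be parsed into a legal (C)V syllable (no codas are permitted; onsets are limited to one consonant).
Inserting the epenthetic vowel yields /j/ → /jɛ/, /t/ → /tɛ/.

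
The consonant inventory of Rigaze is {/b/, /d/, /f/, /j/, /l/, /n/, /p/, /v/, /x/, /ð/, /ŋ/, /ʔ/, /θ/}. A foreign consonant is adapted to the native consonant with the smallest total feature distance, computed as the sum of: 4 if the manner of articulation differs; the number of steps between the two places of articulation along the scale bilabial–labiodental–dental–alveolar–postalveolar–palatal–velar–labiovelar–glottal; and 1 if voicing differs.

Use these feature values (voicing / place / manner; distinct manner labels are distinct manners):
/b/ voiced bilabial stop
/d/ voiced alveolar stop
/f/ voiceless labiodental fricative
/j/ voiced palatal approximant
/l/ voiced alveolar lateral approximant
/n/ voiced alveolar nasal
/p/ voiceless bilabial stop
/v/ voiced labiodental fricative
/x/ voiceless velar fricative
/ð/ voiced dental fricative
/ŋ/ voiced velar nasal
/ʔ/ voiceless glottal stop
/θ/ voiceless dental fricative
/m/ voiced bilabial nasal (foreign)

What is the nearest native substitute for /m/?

/n/ is closest: same manner (nasal), place distance 3 (bilabial→alveolar), same voicing; total 3. Next closest is /b/ at distance 4.

n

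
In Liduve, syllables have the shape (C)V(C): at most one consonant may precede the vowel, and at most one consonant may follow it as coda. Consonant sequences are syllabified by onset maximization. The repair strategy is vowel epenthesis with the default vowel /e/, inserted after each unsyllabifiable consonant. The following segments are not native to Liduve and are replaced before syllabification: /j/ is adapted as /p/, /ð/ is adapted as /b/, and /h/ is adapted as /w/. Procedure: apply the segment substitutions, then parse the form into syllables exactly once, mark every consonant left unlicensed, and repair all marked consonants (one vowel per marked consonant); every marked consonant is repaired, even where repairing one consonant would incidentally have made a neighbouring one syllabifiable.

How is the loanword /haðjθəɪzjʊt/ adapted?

Substitution: /h/ → /w/, /ð/ → /b/, /j/ → /p/, giving /wabpθəɪzpʊt/.
The consonants /p/ cannot be parsed into a legal (C)V(C) syllable (at most one coda consonant is licensed; onsets are limited to one consonant).
Inserting the epenthetic vowel yields /p/ → /pe/.

wabpeθəɪzpʊt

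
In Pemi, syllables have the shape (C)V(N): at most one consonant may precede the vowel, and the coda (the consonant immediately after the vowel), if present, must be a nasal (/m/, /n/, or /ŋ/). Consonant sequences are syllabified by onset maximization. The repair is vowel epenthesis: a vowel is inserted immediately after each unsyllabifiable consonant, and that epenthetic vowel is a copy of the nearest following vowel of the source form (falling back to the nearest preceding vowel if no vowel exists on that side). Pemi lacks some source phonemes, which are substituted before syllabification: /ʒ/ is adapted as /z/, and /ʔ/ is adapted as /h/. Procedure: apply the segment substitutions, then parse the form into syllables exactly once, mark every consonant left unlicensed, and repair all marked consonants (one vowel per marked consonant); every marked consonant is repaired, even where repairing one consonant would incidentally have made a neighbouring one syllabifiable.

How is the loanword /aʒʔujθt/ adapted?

Substitution: /ʒ/ → /z/, /ʔ/ → /h/, giving /azhujθt/.
The consonants /z/, /j/, /θ/, /t/ cannot be parsed into a legal (C)V(N) syllable (only a nasal (/m/, /n/, or /ŋ/) is licensed in coda position; onsets are limited to one consonant).
Epenthesis after each stranded consonant: /z/ → /zu/, /j/ → /ju/, /θ/ → /θu/, /t/ → /tu/.

azuhujuθutu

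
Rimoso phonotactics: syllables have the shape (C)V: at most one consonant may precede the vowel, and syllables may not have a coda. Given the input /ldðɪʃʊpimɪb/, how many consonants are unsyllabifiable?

The consonants /l/, /d/, /b/ cannot be parsed into a legal (C)V syllable (no codas are permitted; onsets are limited to one consonant).

3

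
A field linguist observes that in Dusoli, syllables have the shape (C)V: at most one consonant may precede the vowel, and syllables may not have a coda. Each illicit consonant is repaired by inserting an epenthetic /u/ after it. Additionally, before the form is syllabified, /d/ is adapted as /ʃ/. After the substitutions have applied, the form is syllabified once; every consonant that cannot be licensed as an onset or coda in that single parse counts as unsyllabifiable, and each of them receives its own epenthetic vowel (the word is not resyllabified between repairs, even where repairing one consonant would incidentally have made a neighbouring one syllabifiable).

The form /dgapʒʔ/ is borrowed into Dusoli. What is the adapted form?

ʃugapuʒuʔu

Substitution: /d/ → /ʃ/, giving /ʃgapʒʔ/.
Under (C)V, the unsyllabifiable consonants are /ʃ/, /p/, /ʒ/, /ʔ/ (no codas are permitted; onsets are limited to one consonant).
Inserting the epenthetic vowel yields /ʃ/ → /ʃu/, /p/ → /pu/, /ʒ/ → /ʒu/, /ʔ/ → /ʔu/.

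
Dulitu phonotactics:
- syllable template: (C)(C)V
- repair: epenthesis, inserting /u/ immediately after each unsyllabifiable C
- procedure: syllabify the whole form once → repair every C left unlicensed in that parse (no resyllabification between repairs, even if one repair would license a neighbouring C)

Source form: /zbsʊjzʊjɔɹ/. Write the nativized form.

zubsʊjzʊjɔɹu

Under (C)(C)V, the unsyllabifiable consonants are /z/, /ɹ/ (no codas are permitted; onsets may contain at most 2 consonants).
Each unlicensed consonant becomes the onset of a new syllable: /z/ → /zu/, /ɹ/ → /ɹu/.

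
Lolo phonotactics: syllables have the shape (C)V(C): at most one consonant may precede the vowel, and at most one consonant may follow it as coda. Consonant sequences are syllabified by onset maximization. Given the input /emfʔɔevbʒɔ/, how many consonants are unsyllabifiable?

Syllabifying with onset maximization leaves /f/, /b/ stranded (at most one coda consonant is licensed; onsets are limited to one consonant).

2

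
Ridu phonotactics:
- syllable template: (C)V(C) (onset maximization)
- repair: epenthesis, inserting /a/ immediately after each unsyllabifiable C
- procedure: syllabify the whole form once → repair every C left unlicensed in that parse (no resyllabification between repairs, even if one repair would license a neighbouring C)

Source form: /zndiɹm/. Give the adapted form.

The consonants /z/, /n/, /m/ cannot be parsed into a legal (C)V(C) syllable (at most one coda consonant is licensed; onsets are limited to one consonant).
Epenthesis after each stranded consonant: /z/ → /za/, /n/ → /na/, /m/ → /ma/.

zanadiɹma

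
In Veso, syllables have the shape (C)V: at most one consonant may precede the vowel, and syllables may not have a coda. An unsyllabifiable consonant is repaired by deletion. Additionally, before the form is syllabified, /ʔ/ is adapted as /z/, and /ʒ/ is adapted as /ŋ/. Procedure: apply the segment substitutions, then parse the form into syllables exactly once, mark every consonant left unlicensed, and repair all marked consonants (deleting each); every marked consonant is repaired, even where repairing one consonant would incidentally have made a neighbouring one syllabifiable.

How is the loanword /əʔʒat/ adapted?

Substitution: /ʔ/ → /z/, /ʒ/ → /ŋ/, giving /əzŋat/.
The consonants /z/, /t/ cannot be parsed into a legal (C)V syllable (no codas are permitted; onsets are limited to one consonant).
Deleting the stranded consonants removes /z/, /t/.

əŋa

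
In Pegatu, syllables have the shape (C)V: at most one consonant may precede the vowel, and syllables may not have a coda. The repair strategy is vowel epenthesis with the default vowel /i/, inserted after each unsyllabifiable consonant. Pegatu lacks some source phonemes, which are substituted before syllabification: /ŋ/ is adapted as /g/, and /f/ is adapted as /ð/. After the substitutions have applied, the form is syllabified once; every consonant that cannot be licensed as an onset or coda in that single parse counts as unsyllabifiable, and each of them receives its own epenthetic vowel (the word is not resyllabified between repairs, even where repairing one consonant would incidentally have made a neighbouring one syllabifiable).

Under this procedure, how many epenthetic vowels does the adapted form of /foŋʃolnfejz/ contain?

5

After substitution the input is /ðogʃolnðejz/.
The unsyllabifiable consonants are /g/, /l/, /n/, /j/, /z/; each receives one epenthetic vowel.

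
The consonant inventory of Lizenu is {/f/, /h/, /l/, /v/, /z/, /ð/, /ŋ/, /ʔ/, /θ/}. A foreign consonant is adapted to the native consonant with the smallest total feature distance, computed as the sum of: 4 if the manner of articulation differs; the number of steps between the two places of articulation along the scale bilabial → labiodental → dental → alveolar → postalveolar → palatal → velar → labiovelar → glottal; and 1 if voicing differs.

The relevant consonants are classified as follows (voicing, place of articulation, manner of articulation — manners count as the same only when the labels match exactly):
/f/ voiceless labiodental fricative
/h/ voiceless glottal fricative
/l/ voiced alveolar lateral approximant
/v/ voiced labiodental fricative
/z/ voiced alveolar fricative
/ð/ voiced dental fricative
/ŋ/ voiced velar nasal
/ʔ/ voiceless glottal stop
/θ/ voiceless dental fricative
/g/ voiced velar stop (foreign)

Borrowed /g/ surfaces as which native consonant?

ʔ

/ʔ/ is closest: same manner (stop), place distance 2 (velar→glottal), voicing differs (+1); total 3. Next closest is /ŋ/ at distance 4.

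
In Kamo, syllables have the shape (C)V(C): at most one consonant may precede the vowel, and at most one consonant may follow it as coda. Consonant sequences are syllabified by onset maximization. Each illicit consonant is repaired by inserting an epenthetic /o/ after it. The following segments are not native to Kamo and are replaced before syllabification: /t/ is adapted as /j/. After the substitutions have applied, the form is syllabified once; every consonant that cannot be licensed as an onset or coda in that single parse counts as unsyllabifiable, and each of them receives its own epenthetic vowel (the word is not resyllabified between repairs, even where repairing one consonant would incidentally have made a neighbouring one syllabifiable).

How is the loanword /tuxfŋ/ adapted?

Substitution: /t/ → /j/, giving /juxfŋ/.
The consonants /f/, /ŋ/ cannot be parsed into a legal (C)V(C) syllable (at most one coda consonant is licensed; onsets are limited to one consonant).
Epenthesis after each stranded consonant: /f/ → /fo/, /ŋ/ → /ŋo/.

juxfoŋo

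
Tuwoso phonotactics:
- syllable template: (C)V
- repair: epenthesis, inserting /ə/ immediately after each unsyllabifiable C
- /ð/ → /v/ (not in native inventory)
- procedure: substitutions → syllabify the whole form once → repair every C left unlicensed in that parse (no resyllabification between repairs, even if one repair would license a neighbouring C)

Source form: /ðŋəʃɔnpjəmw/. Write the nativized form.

vəŋəʃɔnəpəjəməwə

Substitution: /ð/ → /v/, giving /vŋəʃɔnpjəmw/.
Under (C)V, the unsyllabifiable consonants are /v/, /n/, /p/, /m/, /w/ (no codas are permitted; onsets are limited to one consonant).
Inserting the epenthetic vowel yields /v/ → /və/, /n/ → /nə/, /p/ → /pə/, /m/ → /mə/, /w/ → /wə/.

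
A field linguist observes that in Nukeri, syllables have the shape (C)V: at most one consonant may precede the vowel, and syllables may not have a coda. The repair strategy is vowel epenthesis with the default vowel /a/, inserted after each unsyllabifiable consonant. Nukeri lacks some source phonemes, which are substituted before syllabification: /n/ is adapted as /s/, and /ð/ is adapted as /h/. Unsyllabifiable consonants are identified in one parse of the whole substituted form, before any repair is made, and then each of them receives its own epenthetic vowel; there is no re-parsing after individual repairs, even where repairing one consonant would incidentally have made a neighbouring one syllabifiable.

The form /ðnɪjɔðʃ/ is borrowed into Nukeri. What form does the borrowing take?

Substitution: /ð/ → /h/, /n/ → /s/, giving /hsɪjɔhʃ/.
Syllabifying with onset maximization leaves /h/, /h/, /ʃ/ stranded (no codas are permitted; onsets are limited to one consonant).
Epenthesis after each stranded consonant: /h/ → /ha/, /h/ → /ha/, /ʃ/ → /ʃa/.

hasɪjɔhaʃa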